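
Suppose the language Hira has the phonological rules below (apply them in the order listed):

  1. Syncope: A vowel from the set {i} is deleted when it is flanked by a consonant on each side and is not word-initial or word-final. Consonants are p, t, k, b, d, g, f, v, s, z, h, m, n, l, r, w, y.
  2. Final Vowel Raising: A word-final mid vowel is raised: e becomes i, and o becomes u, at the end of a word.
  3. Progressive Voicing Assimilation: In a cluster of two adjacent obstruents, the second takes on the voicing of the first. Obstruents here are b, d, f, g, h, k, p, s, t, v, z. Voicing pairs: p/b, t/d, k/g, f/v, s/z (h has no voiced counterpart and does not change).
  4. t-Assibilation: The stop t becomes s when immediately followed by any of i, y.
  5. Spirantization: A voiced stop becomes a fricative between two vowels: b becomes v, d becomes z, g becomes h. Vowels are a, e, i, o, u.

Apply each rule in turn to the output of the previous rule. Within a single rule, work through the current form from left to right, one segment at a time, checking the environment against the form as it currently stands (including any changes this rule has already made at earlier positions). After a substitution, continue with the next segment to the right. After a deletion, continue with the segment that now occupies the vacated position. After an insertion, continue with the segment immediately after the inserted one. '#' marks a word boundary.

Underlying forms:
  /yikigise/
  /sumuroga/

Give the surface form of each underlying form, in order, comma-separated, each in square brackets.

/yikigise/:
  1 Syncope: [yikigise] → [ykgse]
  2 Final Vowel Raising: [ykgse] → [ykgsi]
  3 Progressive Voicing Assimilation: [ykgsi] → [ykksi]
  4 t-Assibilation: no change — [ykksi]
  5 Spirantization: no change — [ykksi]
/sumuroga/:
  1 Syncope: no change — [sumuroga]
  2 Final Vowel Raising: no change — [sumuroga]
  3 Progressive Voicing Assimilation: no change — [sumuroga]
  4 t-Assibilation: no change — [sumuroga]
  5 Spirantization: [sumuroga] → [sumuroha]

[ykksi], [sumuroha]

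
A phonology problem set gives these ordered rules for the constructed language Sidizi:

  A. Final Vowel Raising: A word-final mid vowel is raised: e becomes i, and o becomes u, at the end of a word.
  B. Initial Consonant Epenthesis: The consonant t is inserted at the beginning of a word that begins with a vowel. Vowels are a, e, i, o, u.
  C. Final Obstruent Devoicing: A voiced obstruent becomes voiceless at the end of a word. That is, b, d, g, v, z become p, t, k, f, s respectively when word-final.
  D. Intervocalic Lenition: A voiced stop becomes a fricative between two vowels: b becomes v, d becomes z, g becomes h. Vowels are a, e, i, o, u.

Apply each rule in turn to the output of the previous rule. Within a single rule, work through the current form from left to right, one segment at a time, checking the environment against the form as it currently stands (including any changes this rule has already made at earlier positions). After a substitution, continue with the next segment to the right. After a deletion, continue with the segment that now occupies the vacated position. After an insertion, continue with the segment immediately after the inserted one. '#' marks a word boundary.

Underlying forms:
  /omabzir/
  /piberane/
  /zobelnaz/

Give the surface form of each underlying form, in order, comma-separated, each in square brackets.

/omabzir/:
  A Final Vowel Raising: no change — [omabzir]
  B Initial Consonant Epenthesis: [omabzir] → [tomabzir]
  C Final Obstruent Devoicing: no change — [tomabzir]
  D Intervocalic Lenition: no change — [tomabzir]
/piberane/:
  A Final Vowel Raising: [piberane] → [piberani]
  B Initial Consonant Epenthesis: no change — [piberani]
  C Final Obstruent Devoicing: no change — [piberani]
  D Intervocalic Lenition: [piberani] → [piverani]
/zobelnaz/:
  A Final Vowel Raising: no change — [zobelnaz]
  B Initial Consonant Epenthesis: no change — [zobelnaz]
  C Final Obstruent Devoicing: [zobelnaz] → [zobelnas]
  D Intervocalic Lenition: [zobelnas] → [zovelnas]

[tomabzir], [piverani], [zovelnas]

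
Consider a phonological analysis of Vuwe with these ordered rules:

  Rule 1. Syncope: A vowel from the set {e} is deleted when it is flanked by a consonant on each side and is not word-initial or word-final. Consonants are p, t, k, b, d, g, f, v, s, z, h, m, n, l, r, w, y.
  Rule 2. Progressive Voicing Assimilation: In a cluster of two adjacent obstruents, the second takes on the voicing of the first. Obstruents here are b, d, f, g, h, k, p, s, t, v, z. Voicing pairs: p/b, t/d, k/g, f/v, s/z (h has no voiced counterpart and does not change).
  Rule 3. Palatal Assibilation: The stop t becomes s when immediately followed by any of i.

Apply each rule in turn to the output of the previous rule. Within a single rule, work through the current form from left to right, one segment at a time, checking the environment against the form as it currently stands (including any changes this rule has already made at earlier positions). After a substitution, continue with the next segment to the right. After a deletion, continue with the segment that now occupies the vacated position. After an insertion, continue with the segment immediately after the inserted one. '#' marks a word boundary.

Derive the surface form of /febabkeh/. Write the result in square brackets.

[fpabgh]

Rule 1 Syncope: [febabkeh] → [fbabkh]
Rule 2 Progressive Voicing Assimilation: [fbabkh] → [fpabgh]
Rule 3 Palatal Assibilation: no change — [fpabgh]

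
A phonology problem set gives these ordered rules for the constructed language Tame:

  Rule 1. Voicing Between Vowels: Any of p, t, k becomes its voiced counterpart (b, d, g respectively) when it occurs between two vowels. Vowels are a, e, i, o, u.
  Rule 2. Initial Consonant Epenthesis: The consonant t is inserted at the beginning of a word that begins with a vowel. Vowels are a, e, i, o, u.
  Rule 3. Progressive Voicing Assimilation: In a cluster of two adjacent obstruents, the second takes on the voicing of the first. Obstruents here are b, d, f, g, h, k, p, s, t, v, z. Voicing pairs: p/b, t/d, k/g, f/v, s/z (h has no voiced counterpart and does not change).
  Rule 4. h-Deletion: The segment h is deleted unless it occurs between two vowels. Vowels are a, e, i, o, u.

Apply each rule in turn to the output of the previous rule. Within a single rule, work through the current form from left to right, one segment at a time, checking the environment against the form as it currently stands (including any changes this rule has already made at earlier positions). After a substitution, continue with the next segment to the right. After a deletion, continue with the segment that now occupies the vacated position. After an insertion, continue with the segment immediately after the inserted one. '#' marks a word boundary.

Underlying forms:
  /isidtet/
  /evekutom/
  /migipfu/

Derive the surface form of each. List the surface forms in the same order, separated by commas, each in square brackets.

[tisiddet], [tevegudom], [migipfu]

/isidtet/:
  Rule 1 Voicing Between Vowels: no change — [isidtet]
  Rule 2 Initial Consonant Epenthesis: [isidtet] → [tisidtet]
  Rule 3 Progressive Voicing Assimilation: [tisidtet] → [tisiddet]
  Rule 4 h-Deletion: no change — [tisiddet]
/evekutom/:
  Rule 1 Voicing Between Vowels: [evekutom] → [evegudom]
  Rule 2 Initial Consonant Epenthesis: [evegudom] → [tevegudom]
  Rule 3 Progressive Voicing Assimilation: no change — [tevegudom]
  Rule 4 h-Deletion: no change — [tevegudom]
/migipfu/:
  Rule 1 Voicing Between Vowels: no change — [migipfu]
  Rule 2 Initial Consonant Epenthesis: no change — [migipfu]
  Rule 3 Progressive Voicing Assimilation: no change — [migipfu]
  Rule 4 h-Deletion: no change — [migipfu]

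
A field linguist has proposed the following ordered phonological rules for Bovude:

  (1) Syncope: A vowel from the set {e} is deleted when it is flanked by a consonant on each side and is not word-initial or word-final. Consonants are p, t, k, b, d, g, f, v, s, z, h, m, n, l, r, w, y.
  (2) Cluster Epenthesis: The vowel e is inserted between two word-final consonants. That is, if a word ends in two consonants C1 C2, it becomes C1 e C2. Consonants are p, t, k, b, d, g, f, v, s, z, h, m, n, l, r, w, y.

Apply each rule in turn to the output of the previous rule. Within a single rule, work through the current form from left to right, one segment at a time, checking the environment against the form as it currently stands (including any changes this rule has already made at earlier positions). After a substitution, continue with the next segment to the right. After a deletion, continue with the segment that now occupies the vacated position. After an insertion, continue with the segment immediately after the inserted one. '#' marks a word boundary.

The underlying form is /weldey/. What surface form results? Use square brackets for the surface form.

(1) Syncope: [weldey] → [wldy]
(2) Cluster Epenthesis: [wldy] → [wldey]

[wldey]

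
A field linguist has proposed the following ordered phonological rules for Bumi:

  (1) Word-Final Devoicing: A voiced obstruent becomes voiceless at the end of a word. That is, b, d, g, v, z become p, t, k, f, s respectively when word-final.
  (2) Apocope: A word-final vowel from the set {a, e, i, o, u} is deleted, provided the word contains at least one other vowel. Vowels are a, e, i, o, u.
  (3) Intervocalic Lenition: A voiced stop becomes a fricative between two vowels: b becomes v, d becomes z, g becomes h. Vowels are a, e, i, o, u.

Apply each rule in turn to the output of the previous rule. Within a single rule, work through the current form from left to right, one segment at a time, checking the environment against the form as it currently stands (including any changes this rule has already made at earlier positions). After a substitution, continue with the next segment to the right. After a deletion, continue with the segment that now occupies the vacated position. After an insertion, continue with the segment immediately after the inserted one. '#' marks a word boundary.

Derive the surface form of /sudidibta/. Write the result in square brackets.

(1) Word-Final Devoicing: no change — [sudidibta]
(2) Apocope: [sudidibta] → [sudidibt]
(3) Intervocalic Lenition: [sudidibt] → [suzizibt]

[suzizibt]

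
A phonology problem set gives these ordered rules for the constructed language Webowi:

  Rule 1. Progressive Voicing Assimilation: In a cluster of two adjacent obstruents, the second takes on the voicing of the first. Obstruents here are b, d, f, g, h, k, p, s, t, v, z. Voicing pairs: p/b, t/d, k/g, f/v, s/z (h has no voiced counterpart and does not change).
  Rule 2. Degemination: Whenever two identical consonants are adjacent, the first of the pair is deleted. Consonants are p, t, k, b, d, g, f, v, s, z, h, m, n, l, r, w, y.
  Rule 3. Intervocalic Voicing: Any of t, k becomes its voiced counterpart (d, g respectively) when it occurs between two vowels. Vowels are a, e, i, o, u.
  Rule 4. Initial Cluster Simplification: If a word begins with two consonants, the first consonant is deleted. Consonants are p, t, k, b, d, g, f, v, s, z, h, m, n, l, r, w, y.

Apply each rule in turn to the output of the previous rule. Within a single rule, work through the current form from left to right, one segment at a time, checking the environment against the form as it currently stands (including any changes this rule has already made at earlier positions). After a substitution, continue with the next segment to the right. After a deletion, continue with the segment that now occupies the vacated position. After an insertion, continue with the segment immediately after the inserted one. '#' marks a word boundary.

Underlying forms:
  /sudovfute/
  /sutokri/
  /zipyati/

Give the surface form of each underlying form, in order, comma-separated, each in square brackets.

[sudovude], [sudokri], [zipyadi]

/sudovfute/:
  Rule 1 Progressive Voicing Assimilation: [sudovfute] → [sudovvute]
  Rule 2 Degemination: [sudovvute] → [sudovute]
  Rule 3 Intervocalic Voicing: [sudovute] → [sudovude]
  Rule 4 Initial Cluster Simplification: no change — [sudovude]
/sutokri/:
  Rule 1 Progressive Voicing Assimilation: no change — [sutokri]
  Rule 2 Degemination: no change — [sutokri]
  Rule 3 Intervocalic Voicing: [sutokri] → [sudokri]
  Rule 4 Initial Cluster Simplification: no change — [sudokri]
/zipyati/:
  Rule 1 Progressive Voicing Assimilation: no change — [zipyati]
  Rule 2 Degemination: no change — [zipyati]
  Rule 3 Intervocalic Voicing: [zipyati] → [zipyadi]
  Rule 4 Initial Cluster Simplification: no change — [zipyadi]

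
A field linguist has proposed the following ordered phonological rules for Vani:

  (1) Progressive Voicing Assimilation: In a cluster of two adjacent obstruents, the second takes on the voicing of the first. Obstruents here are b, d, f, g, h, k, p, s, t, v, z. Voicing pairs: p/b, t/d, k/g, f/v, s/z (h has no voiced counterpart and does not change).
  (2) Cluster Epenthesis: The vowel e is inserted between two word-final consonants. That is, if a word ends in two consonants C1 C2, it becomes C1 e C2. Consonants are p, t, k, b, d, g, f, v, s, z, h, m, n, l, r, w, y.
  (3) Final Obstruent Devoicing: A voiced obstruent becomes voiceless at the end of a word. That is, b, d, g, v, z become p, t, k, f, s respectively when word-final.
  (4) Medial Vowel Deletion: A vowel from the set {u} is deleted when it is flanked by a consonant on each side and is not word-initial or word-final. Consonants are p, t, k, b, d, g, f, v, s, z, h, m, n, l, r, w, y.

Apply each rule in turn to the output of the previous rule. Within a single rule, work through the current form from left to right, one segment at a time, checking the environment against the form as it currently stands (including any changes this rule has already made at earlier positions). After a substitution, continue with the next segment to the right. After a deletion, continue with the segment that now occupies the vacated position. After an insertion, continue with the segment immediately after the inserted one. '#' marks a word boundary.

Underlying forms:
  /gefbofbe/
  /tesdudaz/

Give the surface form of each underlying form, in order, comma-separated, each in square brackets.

/gefbofbe/:
  (1) Progressive Voicing Assimilation: [gefbofbe] → [gefpofpe]
  (2) Cluster Epenthesis: no change — [gefpofpe]
  (3) Final Obstruent Devoicing: no change — [gefpofpe]
  (4) Medial Vowel Deletion: no change — [gefpofpe]
/tesdudaz/:
  (1) Progressive Voicing Assimilation: [tesdudaz] → [testudaz]
  (2) Cluster Epenthesis: no change — [testudaz]
  (3) Final Obstruent Devoicing: [testudaz] → [testudas]
  (4) Medial Vowel Deletion: [testudas] → [testdas]

[gefpofpe], [testdas]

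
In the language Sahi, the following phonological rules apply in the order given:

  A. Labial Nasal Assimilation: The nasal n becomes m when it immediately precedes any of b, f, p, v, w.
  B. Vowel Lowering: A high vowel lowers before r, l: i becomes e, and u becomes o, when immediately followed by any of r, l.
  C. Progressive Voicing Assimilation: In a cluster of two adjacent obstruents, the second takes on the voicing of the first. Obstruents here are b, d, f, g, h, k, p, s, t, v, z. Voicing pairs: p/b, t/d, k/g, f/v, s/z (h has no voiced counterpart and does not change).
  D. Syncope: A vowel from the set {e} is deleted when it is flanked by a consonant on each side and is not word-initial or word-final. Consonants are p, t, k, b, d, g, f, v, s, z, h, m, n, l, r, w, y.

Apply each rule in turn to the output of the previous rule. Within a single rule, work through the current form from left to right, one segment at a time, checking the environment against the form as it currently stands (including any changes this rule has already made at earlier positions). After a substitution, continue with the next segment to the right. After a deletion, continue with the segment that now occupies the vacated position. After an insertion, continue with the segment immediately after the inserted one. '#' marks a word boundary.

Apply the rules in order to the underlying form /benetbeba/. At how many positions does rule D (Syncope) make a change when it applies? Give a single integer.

A Labial Nasal Assimilation: no change — [benetbeba]
B Vowel Lowering: no change — [benetbeba]
C Progressive Voicing Assimilation: [benetbeba] → [benetpeba]
D Syncope: [benetpeba] → [bntpba]
Rule D changed 3 position(s).

3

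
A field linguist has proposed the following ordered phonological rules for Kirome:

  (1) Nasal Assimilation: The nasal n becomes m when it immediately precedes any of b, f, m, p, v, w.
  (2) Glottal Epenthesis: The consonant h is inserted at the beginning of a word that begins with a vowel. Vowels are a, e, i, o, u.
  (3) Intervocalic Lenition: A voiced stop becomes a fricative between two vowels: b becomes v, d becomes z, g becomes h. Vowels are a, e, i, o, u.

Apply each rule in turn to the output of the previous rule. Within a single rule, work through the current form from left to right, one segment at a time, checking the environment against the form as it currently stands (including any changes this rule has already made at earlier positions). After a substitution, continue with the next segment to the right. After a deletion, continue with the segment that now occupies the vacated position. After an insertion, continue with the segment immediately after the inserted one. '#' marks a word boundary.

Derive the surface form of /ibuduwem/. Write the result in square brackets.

[hivuzuwem]

(1) Nasal Assimilation: no change — [ibuduwem]
(2) Glottal Epenthesis: [ibuduwem] → [hibuduwem]
(3) Intervocalic Lenition: [hibuduwem] → [hivuzuwem]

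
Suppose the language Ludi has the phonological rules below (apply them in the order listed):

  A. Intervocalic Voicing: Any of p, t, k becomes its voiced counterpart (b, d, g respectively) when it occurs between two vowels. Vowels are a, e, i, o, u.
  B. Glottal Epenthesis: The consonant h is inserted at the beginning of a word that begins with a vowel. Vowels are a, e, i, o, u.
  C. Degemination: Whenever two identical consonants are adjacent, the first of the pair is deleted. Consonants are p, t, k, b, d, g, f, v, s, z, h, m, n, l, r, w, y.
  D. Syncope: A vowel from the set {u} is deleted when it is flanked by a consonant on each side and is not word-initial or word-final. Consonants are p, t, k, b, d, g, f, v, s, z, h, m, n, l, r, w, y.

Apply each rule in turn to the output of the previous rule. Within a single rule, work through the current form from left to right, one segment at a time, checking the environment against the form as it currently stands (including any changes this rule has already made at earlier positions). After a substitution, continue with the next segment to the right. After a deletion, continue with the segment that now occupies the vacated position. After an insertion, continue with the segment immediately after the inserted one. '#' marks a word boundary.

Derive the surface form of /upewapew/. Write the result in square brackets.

[hbewabew]

A Intervocalic Voicing: [upewapew] → [ubewabew]
B Glottal Epenthesis: [ubewabew] → [hubewabew]
C Degemination: no change — [hubewabew]
D Syncope: [hubewabew] → [hbewabew]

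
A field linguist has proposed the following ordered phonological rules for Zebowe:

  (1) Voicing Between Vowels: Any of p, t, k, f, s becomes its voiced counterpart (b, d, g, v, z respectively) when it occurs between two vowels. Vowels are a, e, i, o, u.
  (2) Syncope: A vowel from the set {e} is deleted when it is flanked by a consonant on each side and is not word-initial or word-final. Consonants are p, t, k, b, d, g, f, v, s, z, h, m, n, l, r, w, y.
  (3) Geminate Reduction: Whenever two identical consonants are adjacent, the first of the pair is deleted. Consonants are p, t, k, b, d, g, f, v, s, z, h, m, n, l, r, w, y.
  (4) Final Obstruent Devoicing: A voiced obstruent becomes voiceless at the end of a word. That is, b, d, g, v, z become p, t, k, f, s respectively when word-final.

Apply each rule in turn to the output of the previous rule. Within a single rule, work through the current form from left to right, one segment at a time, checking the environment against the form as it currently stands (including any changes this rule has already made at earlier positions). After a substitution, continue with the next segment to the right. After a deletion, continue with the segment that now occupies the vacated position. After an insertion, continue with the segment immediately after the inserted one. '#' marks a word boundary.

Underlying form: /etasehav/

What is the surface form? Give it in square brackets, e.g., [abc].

[edazhaf]

(1) Voicing Between Vowels: [etasehav] → [edazehav]
(2) Syncope: [edazehav] → [edazhav]
(3) Geminate Reduction: no change — [edazhav]
(4) Final Obstruent Devoicing: [edazhav] → [edazhaf]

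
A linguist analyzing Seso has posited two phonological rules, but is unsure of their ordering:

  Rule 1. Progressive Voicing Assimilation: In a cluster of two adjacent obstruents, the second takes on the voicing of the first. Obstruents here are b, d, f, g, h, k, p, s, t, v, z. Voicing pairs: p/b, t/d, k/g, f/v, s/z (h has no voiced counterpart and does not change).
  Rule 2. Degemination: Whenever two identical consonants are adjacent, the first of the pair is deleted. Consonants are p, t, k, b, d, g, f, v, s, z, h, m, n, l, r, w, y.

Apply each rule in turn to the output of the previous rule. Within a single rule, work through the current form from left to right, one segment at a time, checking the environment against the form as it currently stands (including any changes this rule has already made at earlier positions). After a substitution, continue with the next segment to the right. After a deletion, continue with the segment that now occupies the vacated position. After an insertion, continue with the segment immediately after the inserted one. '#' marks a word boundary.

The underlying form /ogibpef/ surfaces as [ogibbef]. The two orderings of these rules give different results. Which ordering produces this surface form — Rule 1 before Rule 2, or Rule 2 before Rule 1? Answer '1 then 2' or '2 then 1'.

Order 1 then 2:
  1 Progressive Voicing Assimilation: [ogibpef] → [ogibbef]
  2 Degemination: [ogibbef] → [ogibef]
  result: [ogibef]
Order 2 then 1:
  2 Degemination: no change — [ogibpef]
  1 Progressive Voicing Assimilation: [ogibpef] → [ogibbef]
  result: [ogibbef]

2 then 1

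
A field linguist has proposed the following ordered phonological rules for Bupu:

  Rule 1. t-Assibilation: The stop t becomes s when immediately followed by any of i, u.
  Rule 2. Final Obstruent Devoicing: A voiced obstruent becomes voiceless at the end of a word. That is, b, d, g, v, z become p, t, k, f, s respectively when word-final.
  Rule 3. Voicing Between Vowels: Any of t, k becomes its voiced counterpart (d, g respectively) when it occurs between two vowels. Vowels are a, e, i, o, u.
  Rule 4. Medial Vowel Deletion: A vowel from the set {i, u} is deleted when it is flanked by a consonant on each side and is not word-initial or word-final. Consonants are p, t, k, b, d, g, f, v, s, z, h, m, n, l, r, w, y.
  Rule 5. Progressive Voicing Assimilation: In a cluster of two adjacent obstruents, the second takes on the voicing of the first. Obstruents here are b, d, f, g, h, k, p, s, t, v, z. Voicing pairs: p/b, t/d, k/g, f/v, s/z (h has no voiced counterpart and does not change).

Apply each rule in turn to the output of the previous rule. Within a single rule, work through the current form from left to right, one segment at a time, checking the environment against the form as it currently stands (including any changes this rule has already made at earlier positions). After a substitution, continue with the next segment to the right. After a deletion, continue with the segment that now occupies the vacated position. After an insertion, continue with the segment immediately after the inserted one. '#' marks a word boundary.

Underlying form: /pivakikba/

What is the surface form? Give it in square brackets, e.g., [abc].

Rule 1 t-Assibilation: no change — [pivakikba]
Rule 2 Final Obstruent Devoicing: no change — [pivakikba]
Rule 3 Voicing Between Vowels: [pivakikba] → [pivagikba]
Rule 4 Medial Vowel Deletion: [pivagikba] → [pvagkba]
Rule 5 Progressive Voicing Assimilation: [pvagkba] → [pfaggba]

[pfaggba]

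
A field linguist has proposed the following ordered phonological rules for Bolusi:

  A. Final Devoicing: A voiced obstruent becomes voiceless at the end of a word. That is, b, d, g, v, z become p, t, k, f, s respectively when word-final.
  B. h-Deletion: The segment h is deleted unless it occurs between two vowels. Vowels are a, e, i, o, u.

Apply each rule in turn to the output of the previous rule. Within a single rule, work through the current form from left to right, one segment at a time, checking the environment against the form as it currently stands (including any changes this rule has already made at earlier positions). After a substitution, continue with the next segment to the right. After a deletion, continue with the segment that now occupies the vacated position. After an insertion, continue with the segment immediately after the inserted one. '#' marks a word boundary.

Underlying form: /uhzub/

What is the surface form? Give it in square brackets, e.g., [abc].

[uzup]

A Final Devoicing: [uhzub] → [uhzup]
B h-Deletion: [uhzup] → [uzup]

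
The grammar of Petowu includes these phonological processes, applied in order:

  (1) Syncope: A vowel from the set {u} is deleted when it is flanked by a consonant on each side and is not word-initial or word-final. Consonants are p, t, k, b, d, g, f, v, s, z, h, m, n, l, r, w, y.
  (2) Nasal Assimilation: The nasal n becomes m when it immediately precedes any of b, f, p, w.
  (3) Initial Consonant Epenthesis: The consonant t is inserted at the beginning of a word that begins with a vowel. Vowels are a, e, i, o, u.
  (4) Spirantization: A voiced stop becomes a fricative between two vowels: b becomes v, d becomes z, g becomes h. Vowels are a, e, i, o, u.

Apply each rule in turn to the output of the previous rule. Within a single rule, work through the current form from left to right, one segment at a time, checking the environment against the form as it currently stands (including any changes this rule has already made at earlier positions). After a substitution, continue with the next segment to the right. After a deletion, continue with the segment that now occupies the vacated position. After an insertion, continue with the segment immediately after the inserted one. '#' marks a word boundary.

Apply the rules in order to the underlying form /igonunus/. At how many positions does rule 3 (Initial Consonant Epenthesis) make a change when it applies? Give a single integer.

(1) Syncope: [igonunus] → [igonns]
(2) Nasal Assimilation: no change — [igonns]
(3) Initial Consonant Epenthesis: [igonns] → [tigonns]
(4) Spirantization: [tigonns] → [tihonns]
Rule 3 changed 1 position(s).

1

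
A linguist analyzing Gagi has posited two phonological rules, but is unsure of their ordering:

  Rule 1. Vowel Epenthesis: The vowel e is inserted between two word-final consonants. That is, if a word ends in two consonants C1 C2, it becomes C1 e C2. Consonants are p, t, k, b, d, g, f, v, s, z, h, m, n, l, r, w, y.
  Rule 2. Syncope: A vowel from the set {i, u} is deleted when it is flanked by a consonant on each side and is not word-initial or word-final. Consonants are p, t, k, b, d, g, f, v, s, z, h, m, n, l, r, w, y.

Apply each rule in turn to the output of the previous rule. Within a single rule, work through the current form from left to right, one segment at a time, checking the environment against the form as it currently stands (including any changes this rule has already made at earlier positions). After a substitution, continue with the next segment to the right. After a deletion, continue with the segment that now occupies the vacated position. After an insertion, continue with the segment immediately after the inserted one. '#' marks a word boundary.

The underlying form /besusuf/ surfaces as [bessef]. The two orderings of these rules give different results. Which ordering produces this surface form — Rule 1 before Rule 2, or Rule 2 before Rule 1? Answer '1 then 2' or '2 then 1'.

Order 1 then 2:
  1 Vowel Epenthesis: no change — [besusuf]
  2 Syncope: [besusuf] → [bessf]
  result: [bessf]
Order 2 then 1:
  2 Syncope: [besusuf] → [bessf]
  1 Vowel Epenthesis: [bessf] → [bessef]
  result: [bessef]

2 then 1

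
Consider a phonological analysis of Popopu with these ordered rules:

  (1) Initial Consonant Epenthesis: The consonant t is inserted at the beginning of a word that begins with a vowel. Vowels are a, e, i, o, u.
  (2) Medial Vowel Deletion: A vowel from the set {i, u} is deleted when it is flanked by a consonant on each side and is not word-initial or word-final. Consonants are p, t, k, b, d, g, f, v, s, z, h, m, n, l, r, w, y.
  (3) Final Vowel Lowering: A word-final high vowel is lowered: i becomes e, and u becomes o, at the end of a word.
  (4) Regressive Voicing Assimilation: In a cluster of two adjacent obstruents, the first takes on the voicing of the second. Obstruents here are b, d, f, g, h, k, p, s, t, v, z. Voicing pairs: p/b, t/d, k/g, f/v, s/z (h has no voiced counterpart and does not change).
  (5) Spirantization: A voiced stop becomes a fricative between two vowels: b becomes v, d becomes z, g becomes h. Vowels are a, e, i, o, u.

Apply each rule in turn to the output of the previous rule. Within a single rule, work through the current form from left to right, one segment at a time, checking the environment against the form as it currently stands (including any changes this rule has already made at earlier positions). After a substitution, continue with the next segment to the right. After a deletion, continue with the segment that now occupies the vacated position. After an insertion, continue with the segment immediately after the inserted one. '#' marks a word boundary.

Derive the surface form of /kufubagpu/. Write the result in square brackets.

[kvbakpo]

(1) Initial Consonant Epenthesis: no change — [kufubagpu]
(2) Medial Vowel Deletion: [kufubagpu] → [kfbagpu]
(3) Final Vowel Lowering: [kfbagpu] → [kfbagpo]
(4) Regressive Voicing Assimilation: [kfbagpo] → [kvbakpo]
(5) Spirantization: no change — [kvbakpo]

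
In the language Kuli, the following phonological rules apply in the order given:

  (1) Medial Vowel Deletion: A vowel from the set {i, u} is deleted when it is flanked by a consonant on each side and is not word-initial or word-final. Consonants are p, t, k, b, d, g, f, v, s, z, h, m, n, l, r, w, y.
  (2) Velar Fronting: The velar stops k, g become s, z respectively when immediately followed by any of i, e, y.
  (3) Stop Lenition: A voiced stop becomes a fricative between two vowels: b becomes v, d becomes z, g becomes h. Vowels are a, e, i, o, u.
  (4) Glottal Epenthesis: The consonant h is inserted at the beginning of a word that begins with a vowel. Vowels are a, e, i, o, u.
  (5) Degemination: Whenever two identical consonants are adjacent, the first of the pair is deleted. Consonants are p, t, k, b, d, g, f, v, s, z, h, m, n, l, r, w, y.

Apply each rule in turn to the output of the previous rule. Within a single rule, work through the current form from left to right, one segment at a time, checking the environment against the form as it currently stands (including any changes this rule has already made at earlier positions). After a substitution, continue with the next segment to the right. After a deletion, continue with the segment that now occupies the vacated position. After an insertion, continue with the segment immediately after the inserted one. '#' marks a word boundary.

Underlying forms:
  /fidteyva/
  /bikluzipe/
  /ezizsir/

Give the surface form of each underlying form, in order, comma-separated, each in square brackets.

[fdteyva], [bklzpe], [hezsr]

/fidteyva/:
  (1) Medial Vowel Deletion: [fidteyva] → [fdteyva]
  (2) Velar Fronting: no change — [fdteyva]
  (3) Stop Lenition: no change — [fdteyva]
  (4) Glottal Epenthesis: no change — [fdteyva]
  (5) Degemination: no change — [fdteyva]
/bikluzipe/:
  (1) Medial Vowel Deletion: [bikluzipe] → [bklzpe]
  (2) Velar Fronting: no change — [bklzpe]
  (3) Stop Lenition: no change — [bklzpe]
  (4) Glottal Epenthesis: no change — [bklzpe]
  (5) Degemination: no change — [bklzpe]
/ezizsir/:
  (1) Medial Vowel Deletion: [ezizsir] → [ezzsr]
  (2) Velar Fronting: no change — [ezzsr]
  (3) Stop Lenition: no change — [ezzsr]
  (4) Glottal Epenthesis: [ezzsr] → [hezzsr]
  (5) Degemination: [hezzsr] → [hezsr]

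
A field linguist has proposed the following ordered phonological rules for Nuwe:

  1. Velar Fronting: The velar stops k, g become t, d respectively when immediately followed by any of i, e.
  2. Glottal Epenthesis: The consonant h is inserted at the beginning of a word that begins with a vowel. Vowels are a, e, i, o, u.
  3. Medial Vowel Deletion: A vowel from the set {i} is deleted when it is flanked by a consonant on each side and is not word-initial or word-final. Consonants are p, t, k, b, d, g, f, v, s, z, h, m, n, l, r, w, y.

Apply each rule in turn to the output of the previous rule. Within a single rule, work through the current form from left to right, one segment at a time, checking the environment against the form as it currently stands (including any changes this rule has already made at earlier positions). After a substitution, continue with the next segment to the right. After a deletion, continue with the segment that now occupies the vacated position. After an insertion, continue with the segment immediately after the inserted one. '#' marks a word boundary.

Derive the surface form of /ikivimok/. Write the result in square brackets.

1 Velar Fronting: [ikivimok] → [itivimok]
2 Glottal Epenthesis: [itivimok] → [hitivimok]
3 Medial Vowel Deletion: [hitivimok] → [htvmok]

[htvmok]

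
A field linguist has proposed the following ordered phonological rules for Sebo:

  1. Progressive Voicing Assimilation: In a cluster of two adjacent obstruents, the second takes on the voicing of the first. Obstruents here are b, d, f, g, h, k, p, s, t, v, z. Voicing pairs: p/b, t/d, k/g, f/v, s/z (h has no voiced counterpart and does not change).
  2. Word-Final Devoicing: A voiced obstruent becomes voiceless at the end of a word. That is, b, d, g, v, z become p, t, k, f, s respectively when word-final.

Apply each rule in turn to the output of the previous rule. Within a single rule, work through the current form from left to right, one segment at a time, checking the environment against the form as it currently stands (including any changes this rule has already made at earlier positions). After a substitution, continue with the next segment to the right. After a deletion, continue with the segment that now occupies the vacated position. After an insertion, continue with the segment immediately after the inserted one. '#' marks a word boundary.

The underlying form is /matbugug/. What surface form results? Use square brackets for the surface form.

1 Progressive Voicing Assimilation: [matbugug] → [matpugug]
2 Word-Final Devoicing: [matpugug] → [matpuguk]

[matpuguk]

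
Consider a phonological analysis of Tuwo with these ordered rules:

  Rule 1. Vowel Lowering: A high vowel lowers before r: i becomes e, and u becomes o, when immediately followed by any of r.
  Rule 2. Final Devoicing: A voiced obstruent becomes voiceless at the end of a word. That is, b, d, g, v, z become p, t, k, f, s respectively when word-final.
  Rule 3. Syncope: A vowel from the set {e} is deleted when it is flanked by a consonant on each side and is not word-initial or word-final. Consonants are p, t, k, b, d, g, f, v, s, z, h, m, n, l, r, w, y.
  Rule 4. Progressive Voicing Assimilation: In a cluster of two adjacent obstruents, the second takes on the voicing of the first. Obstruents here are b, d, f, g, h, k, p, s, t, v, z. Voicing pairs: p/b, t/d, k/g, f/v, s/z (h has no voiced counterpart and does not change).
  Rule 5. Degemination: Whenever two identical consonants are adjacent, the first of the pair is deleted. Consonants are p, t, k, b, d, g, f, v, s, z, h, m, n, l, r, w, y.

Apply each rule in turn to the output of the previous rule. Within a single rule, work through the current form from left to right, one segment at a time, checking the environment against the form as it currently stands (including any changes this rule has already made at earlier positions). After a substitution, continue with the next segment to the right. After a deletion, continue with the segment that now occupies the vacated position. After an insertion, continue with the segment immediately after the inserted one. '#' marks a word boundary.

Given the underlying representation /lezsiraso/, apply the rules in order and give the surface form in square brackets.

[lzraso]

Rule 1 Vowel Lowering: [lezsiraso] → [lezseraso]
Rule 2 Final Devoicing: no change — [lezseraso]
Rule 3 Syncope: [lezseraso] → [lzsraso]
Rule 4 Progressive Voicing Assimilation: [lzsraso] → [lzzraso]
Rule 5 Degemination: [lzzraso] → [lzraso]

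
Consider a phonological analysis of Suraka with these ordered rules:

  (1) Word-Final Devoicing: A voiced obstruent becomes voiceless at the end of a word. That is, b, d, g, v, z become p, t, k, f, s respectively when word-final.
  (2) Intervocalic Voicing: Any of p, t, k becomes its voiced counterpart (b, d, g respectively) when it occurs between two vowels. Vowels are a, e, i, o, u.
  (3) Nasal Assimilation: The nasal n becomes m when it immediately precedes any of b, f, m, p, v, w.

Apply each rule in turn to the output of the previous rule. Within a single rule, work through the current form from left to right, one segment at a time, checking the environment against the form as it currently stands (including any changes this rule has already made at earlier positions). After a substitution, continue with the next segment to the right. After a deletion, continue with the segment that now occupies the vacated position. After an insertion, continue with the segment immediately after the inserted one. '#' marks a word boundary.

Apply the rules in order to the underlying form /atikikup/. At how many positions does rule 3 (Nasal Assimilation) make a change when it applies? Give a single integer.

(1) Word-Final Devoicing: no change — [atikikup]
(2) Intervocalic Voicing: [atikikup] → [adigigup]
(3) Nasal Assimilation: no change — [adigigup]
Rule 3 changed 0 position(s).

0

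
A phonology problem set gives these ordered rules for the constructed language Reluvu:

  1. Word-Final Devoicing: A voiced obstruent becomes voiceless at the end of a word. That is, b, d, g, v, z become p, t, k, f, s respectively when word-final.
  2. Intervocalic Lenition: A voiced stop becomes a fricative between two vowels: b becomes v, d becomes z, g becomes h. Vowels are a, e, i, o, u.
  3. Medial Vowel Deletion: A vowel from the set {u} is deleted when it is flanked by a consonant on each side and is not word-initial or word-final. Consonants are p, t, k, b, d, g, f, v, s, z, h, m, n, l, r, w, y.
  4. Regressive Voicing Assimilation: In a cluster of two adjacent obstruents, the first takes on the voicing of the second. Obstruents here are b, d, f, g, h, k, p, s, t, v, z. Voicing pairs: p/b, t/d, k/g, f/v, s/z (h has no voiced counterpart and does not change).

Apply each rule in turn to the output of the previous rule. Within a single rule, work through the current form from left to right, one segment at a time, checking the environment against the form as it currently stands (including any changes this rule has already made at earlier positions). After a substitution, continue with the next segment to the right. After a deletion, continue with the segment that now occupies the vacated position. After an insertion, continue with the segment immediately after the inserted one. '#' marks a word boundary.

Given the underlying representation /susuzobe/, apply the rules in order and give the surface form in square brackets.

1 Word-Final Devoicing: no change — [susuzobe]
2 Intervocalic Lenition: [susuzobe] → [susuzove]
3 Medial Vowel Deletion: [susuzove] → [sszove]
4 Regressive Voicing Assimilation: [sszove] → [szzove]

[szzove]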